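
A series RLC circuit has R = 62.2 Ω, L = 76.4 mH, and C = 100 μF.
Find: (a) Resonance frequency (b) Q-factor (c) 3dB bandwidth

Step 1 — Resonance: ω₀ = 1/√(LC) = 1/√(0.0764·0.0001) = 361.8 rad/s.
Step 2 — f₀ = ω₀/(2π) = 57.58 Hz.
Step 3 — Series Q: Q = ω₀L/R = 361.8·0.0764/62.2 = 0.4444.
Step 4 — Bandwidth: Δω = ω₀/Q = 814.1 rad/s; BW = Δω/(2π) = 129.6 Hz.

(a) f₀ = 57.58 Hz  (b) Q = 0.4444  (c) BW = 129.6 Hz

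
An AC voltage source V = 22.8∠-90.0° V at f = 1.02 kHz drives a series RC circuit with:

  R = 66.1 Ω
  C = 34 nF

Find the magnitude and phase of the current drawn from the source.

Step 1 — Angular frequency: ω = 2π·f = 2π·1020 = 6409 rad/s.
Step 2 — Component impedances:
  R: Z = R = 66.1 Ω
  C: Z = 1/(jωC) = -j/(ω·C) = 0 - j4589 Ω
Step 3 — Series combination: Z_total = R + C = 66.1 - j4589 Ω = 4590∠-89.2° Ω.
Step 4 — Source phasor: V = 22.8∠-90.0° V = 0 - j22.8 V.
Step 5 — Ohm's law: I = V / Z_total = (0 - j22.8) / (66.1 - j4589) = 0.004967 - j7.154e-05 A.
Step 6 — Convert to polar: |I| = 0.004968 A, ∠I = -0.8°.

I = 0.004968∠-0.8° A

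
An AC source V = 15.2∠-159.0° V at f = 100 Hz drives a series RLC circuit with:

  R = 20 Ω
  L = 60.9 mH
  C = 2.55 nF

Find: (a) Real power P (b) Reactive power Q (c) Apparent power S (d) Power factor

Step 1 — Angular frequency: ω = 2π·f = 2π·100 = 628.3 rad/s.
Step 2 — Component impedances:
  R: Z = R = 20 Ω
  L: Z = jωL = j·628.3·0.0609 = 0 + j38.26 Ω
  C: Z = 1/(jωC) = -j/(ω·C) = 0 - j6.241e+05 Ω
Step 3 — Series combination: Z_total = R + L + C = 20 - j6.241e+05 Ω = 6.241e+05∠-90.0° Ω.
Step 4 — Source phasor: V = 15.2∠-159.0° V = -14.19 - j5.447 V.
Step 5 — Current: I = V / Z = 8.727e-06 - j2.274e-05 A = 2.436e-05∠-69.0° A.
Step 6 — Complex power: S = V·I* = 1.186e-08 - j0.0003702 VA.
Step 7 — Real power: P = Re(S) = 1.186e-08 W.
Step 8 — Reactive power: Q = Im(S) = -0.0003702 VAR.
Step 9 — Apparent power: |S| = 0.0003702 VA.
Step 10 — Power factor: PF = P/|S| = 3.205e-05 (leading).

(a) P = 1.186e-08 W  (b) Q = -0.0003702 VAR  (c) S = 0.0003702 VA  (d) PF = 3.205e-05 (leading)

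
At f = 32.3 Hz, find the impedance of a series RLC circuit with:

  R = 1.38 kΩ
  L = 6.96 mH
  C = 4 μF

Step 1 — Angular frequency: ω = 2π·f = 2π·32.3 = 202.9 rad/s.
Step 2 — Component impedances:
  R: Z = R = 1380 Ω
  L: Z = jωL = j·202.9·0.00696 = 0 + j1.413 Ω
  C: Z = 1/(jωC) = -j/(ω·C) = 0 - j1232 Ω
Step 3 — Series combination: Z_total = R + L + C = 1380 - j1230 Ω = 1849∠-41.7° Ω.

Z = 1380 - j1230 Ω = 1849∠-41.7° Ω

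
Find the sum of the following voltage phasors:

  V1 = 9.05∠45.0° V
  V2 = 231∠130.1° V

Step 1 — Convert each phasor to rectangular form:
  V1 = 9.05·(cos(45.0°) + j·sin(45.0°)) = 6.399 + j6.399 V
  V2 = 231·(cos(130.1°) + j·sin(130.1°)) = -148.8 + j176.7 V
Step 2 — Sum components: V_total = -142.4 + j183.1 V.
Step 3 — Convert to polar: |V_total| = 231.9 V, ∠V_total = 127.9°.

V_total = 231.9∠127.9° V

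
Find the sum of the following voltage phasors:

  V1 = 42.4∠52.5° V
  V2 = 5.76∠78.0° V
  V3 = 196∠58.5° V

Step 1 — Convert each phasor to rectangular form:
  V1 = 42.4·(cos(52.5°) + j·sin(52.5°)) = 25.81 + j33.64 V
  V2 = 5.76·(cos(78.0°) + j·sin(78.0°)) = 1.198 + j5.634 V
  V3 = 196·(cos(58.5°) + j·sin(58.5°)) = 102.4 + j167.1 V
Step 2 — Sum components: V_total = 129.4 + j206.4 V.
Step 3 — Convert to polar: |V_total| = 243.6 V, ∠V_total = 57.9°.

V_total = 243.6∠57.9° V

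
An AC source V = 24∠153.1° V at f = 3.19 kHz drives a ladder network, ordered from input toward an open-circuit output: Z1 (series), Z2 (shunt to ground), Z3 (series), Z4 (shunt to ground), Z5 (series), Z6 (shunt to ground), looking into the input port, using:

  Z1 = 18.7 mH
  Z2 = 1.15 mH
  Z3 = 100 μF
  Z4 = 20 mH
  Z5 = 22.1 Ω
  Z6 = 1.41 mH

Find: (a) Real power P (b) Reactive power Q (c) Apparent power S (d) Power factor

Step 1 — Angular frequency: ω = 2π·f = 2π·3190 = 2.004e+04 rad/s.
Step 2 — Component impedances:
  Z1: Z = jωL = j·2.004e+04·0.0187 = 0 + j374.8 Ω
  Z2: Z = jωL = j·2.004e+04·0.00115 = 0 + j23.05 Ω
  Z3: Z = 1/(jωC) = -j/(ω·C) = 0 - j0.4989 Ω
  Z4: Z = jωL = j·2.004e+04·0.02 = 0 + j400.9 Ω
  Z5: Z = R = 22.1 Ω
  Z6: Z = jωL = j·2.004e+04·0.00141 = 0 + j28.26 Ω
Step 3 — Ladder network (open output): work backward from the far end, alternating series and parallel combinations. Z_in = 3.568 + j388.6 Ω = 388.6∠89.5° Ω.
Step 4 — Source phasor: V = 24∠153.1° V = -21.4 + j10.86 V.
Step 5 — Current: I = V / Z = 0.02743 + j0.05533 A = 0.06176∠63.6° A.
Step 6 — Complex power: S = V·I* = 0.01361 + j1.482 VA.
Step 7 — Real power: P = Re(S) = 0.01361 W.
Step 8 — Reactive power: Q = Im(S) = 1.482 VAR.
Step 9 — Apparent power: |S| = 1.482 VA.
Step 10 — Power factor: PF = P/|S| = 0.009181 (lagging).

(a) P = 0.01361 W  (b) Q = 1.482 VAR  (c) S = 1.482 VA  (d) PF = 0.009181 (lagging)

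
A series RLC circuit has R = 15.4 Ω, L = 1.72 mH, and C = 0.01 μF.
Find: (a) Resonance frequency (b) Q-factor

Step 1 — Resonance condition Im(Z)=0 gives ω₀ = 1/√(LC).
Step 2 — ω₀ = 1/√(0.00172·1e-08) = 2.411e+05 rad/s.
Step 3 — f₀ = ω₀/(2π) = 3.838e+04 Hz.
Step 4 — Series Q: Q = ω₀L/R = 2.411e+05·0.00172/15.4 = 26.93.

(a) f₀ = 3.838e+04 Hz  (b) Q = 26.93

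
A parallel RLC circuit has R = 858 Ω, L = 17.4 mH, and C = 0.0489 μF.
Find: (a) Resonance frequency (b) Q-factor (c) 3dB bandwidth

Step 1 — Resonance: ω₀ = 1/√(LC) = 1/√(0.0174·4.89e-08) = 3.428e+04 rad/s.
Step 2 — f₀ = ω₀/(2π) = 5456 Hz.
Step 3 — Parallel Q: Q = R/(ω₀L) = 858/(3.428e+04·0.0174) = 1.438.
Step 4 — Bandwidth: Δω = ω₀/Q = 2.383e+04 rad/s; BW = Δω/(2π) = 3793 Hz.

(a) f₀ = 5456 Hz  (b) Q = 1.438  (c) BW = 3793 Hz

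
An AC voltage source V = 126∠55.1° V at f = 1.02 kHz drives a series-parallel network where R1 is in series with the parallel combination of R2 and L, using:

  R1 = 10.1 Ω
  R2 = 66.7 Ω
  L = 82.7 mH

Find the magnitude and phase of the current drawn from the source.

Step 1 — Angular frequency: ω = 2π·f = 2π·1020 = 6409 rad/s.
Step 2 — Component impedances:
  R1: Z = R = 10.1 Ω
  R2: Z = R = 66.7 Ω
  L: Z = jωL = j·6409·0.0827 = 0 + j530 Ω
Step 3 — Parallel branch: R2 || L = 1/(1/R2 + 1/L) = 65.66 + j8.263 Ω.
Step 4 — Series with R1: Z_total = R1 + (R2 || L) = 75.76 + j8.263 Ω = 76.21∠6.2° Ω.
Step 5 — Source phasor: V = 126∠55.1° V = 72.09 + j103.3 V.
Step 6 — Ohm's law: I = V / Z_total = (72.09 + j103.3) / (75.76 + j8.263) = 1.087 + j1.245 A.
Step 7 — Convert to polar: |I| = 1.653 A, ∠I = 48.9°.

I = 1.653∠48.9° A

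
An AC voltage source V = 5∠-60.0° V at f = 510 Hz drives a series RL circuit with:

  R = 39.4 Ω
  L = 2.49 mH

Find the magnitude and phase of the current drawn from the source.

Step 1 — Angular frequency: ω = 2π·f = 2π·510 = 3204 rad/s.
Step 2 — Component impedances:
  R: Z = R = 39.4 Ω
  L: Z = jωL = j·3204·0.00249 = 0 + j7.979 Ω
Step 3 — Series combination: Z_total = R + L = 39.4 + j7.979 Ω = 40.2∠11.4° Ω.
Step 4 — Source phasor: V = 5∠-60.0° V = 2.5 - j4.33 V.
Step 5 — Ohm's law: I = V / Z_total = (2.5 - j4.33) / (39.4 + j7.979) = 0.03957 - j0.1179 A.
Step 6 — Convert to polar: |I| = 0.1244 A, ∠I = -71.4°.

I = 0.1244∠-71.4° A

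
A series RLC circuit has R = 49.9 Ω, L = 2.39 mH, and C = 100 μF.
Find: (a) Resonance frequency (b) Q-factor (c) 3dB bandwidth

Step 1 — Resonance: ω₀ = 1/√(LC) = 1/√(0.00239·0.0001) = 2046 rad/s.
Step 2 — f₀ = ω₀/(2π) = 325.6 Hz.
Step 3 — Series Q: Q = ω₀L/R = 2046·0.00239/49.9 = 0.09797.
Step 4 — Bandwidth: Δω = ω₀/Q = 2.088e+04 rad/s; BW = Δω/(2π) = 3323 Hz.

(a) f₀ = 325.6 Hz  (b) Q = 0.09797  (c) BW = 3323 Hz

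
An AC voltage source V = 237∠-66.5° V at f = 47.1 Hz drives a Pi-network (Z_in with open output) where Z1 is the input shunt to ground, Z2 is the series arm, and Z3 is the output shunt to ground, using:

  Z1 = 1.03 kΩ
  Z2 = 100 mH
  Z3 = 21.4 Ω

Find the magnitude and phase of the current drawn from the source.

Step 1 — Angular frequency: ω = 2π·f = 2π·47.1 = 295.9 rad/s.
Step 2 — Component impedances:
  Z1: Z = R = 1030 Ω
  Z2: Z = jωL = j·295.9·0.1 = 0 + j29.59 Ω
  Z3: Z = R = 21.4 Ω
Step 3 — With open output, the series arm Z2 and the output shunt Z3 appear in series to ground: Z2 + Z3 = 21.4 + j29.59 Ω.
Step 4 — Parallel with input shunt Z1: Z_in = Z1 || (Z2 + Z3) = 21.76 + j28.38 Ω = 35.76∠52.5° Ω.
Step 5 — Source phasor: V = 237∠-66.5° V = 94.5 - j217.3 V.
Step 6 — Ohm's law: I = V / Z_total = (94.5 - j217.3) / (21.76 + j28.38) = -3.214 - j5.795 A.
Step 7 — Convert to polar: |I| = 6.627 A, ∠I = -119.0°.

I = 6.627∠-119.0° A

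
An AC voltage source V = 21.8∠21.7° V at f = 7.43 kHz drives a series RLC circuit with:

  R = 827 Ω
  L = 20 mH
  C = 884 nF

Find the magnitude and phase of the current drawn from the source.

Step 1 — Angular frequency: ω = 2π·f = 2π·7430 = 4.668e+04 rad/s.
Step 2 — Component impedances:
  R: Z = R = 827 Ω
  L: Z = jωL = j·4.668e+04·0.02 = 0 + j933.7 Ω
  C: Z = 1/(jωC) = -j/(ω·C) = 0 - j24.23 Ω
Step 3 — Series combination: Z_total = R + L + C = 827 + j909.4 Ω = 1229∠47.7° Ω.
Step 4 — Source phasor: V = 21.8∠21.7° V = 20.26 + j8.06 V.
Step 5 — Ohm's law: I = V / Z_total = (20.26 + j8.06) / (827 + j909.4) = 0.01594 - j0.007779 A.
Step 6 — Convert to polar: |I| = 0.01773 A, ∠I = -26.0°.

I = 0.01773∠-26.0° A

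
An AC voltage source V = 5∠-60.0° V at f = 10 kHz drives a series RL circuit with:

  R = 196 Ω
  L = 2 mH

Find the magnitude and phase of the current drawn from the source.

Step 1 — Angular frequency: ω = 2π·f = 2π·1e+04 = 6.283e+04 rad/s.
Step 2 — Component impedances:
  R: Z = R = 196 Ω
  L: Z = jωL = j·6.283e+04·0.002 = 0 + j125.7 Ω
Step 3 — Series combination: Z_total = R + L = 196 + j125.7 Ω = 232.8∠32.7° Ω.
Step 4 — Source phasor: V = 5∠-60.0° V = 2.5 - j4.33 V.
Step 5 — Ohm's law: I = V / Z_total = (2.5 - j4.33) / (196 + j125.7) = -0.0009988 - j0.02145 A.
Step 6 — Convert to polar: |I| = 0.02148 A, ∠I = -92.7°.

I = 0.02148∠-92.7° A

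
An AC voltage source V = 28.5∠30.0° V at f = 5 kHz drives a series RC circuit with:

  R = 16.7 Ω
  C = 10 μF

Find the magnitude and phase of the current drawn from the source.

Step 1 — Angular frequency: ω = 2π·f = 2π·5000 = 3.142e+04 rad/s.
Step 2 — Component impedances:
  R: Z = R = 16.7 Ω
  C: Z = 1/(jωC) = -j/(ω·C) = 0 - j3.183 Ω
Step 3 — Series combination: Z_total = R + C = 16.7 - j3.183 Ω = 17∠-10.8° Ω.
Step 4 — Source phasor: V = 28.5∠30.0° V = 24.68 + j14.25 V.
Step 5 — Ohm's law: I = V / Z_total = (24.68 + j14.25) / (16.7 - j3.183) = 1.269 + j1.095 A.
Step 6 — Convert to polar: |I| = 1.676 A, ∠I = 40.8°.

I = 1.676∠40.8° A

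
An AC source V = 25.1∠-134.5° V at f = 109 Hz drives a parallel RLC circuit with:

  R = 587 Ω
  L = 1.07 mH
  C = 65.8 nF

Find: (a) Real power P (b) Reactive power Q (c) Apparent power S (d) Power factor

Step 1 — Angular frequency: ω = 2π·f = 2π·109 = 684.9 rad/s.
Step 2 — Component impedances:
  R: Z = R = 587 Ω
  L: Z = jωL = j·684.9·0.00107 = 0 + j0.7328 Ω
  C: Z = 1/(jωC) = -j/(ω·C) = 0 - j2.219e+04 Ω
Step 3 — Parallel combination: 1/Z_total = 1/R + 1/L + 1/C; Z_total = 0.0009149 + j0.7328 Ω = 0.7328∠89.9° Ω.
Step 4 — Source phasor: V = 25.1∠-134.5° V = -17.59 - j17.9 V.
Step 5 — Current: I = V / Z = -24.46 + j23.98 A = 34.25∠135.6° A.
Step 6 — Complex power: S = V·I* = 1.073 + j859.7 VA.
Step 7 — Real power: P = Re(S) = 1.073 W.
Step 8 — Reactive power: Q = Im(S) = 859.7 VAR.
Step 9 — Apparent power: |S| = 859.7 VA.
Step 10 — Power factor: PF = P/|S| = 0.001248 (lagging).

(a) P = 1.073 W  (b) Q = 859.7 VAR  (c) S = 859.7 VA  (d) PF = 0.001248 (lagging)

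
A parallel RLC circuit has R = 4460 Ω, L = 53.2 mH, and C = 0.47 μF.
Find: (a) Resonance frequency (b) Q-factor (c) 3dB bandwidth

Step 1 — Resonance: ω₀ = 1/√(LC) = 1/√(0.0532·4.7e-07) = 6324 rad/s.
Step 2 — f₀ = ω₀/(2π) = 1007 Hz.
Step 3 — Parallel Q: Q = R/(ω₀L) = 4460/(6324·0.0532) = 13.26.
Step 4 — Bandwidth: Δω = ω₀/Q = 477.1 rad/s; BW = Δω/(2π) = 75.93 Hz.

(a) f₀ = 1007 Hz  (b) Q = 13.26  (c) BW = 75.93 Hz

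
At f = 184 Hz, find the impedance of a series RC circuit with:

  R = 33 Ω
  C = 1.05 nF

Step 1 — Angular frequency: ω = 2π·f = 2π·184 = 1156 rad/s.
Step 2 — Component impedances:
  R: Z = R = 33 Ω
  C: Z = 1/(jωC) = -j/(ω·C) = 0 - j8.238e+05 Ω
Step 3 — Series combination: Z_total = R + C = 33 - j8.238e+05 Ω = 8.238e+05∠-90.0° Ω.

Z = 33 - j8.238e+05 Ω = 8.238e+05∠-90.0° Ω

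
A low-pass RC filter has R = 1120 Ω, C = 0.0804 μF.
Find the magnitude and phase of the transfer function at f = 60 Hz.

Step 1 — Angular frequency: ω = 2π·60 = 377 rad/s.
Step 2 — Transfer function: H(jω) = 1/(1 + jωRC).
Step 3 — Denominator: 1 + jωRC = 1 + j·377·1120·8.04e-08 = 1 + j0.03395.
Step 4 — H = 0.9988 - j0.03391.
Step 5 — Magnitude: |H| = 0.9994 (-0.0 dB); phase: φ = -1.9°.

|H| = 0.9994 (-0.0 dB), φ = -1.9°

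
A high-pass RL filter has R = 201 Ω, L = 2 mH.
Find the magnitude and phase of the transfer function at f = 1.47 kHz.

Step 1 — Angular frequency: ω = 2π·1470 = 9236 rad/s.
Step 2 — Transfer function: H(jω) = jωL/(R + jωL).
Step 3 — Numerator jωL = j·18.47; denominator R + jωL = 201 + j18.47.
Step 4 — H = 0.008375 + j0.09113.
Step 5 — Magnitude: |H| = 0.09152 (-20.8 dB); phase: φ = 84.7°.

|H| = 0.09152 (-20.8 dB), φ = 84.7°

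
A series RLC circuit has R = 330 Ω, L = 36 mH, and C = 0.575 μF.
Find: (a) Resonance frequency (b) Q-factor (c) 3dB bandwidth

Step 1 — Resonance condition Im(Z)=0 gives ω₀ = 1/√(LC).
Step 2 — ω₀ = 1/√(0.036·5.75e-07) = 6950 rad/s.
Step 3 — f₀ = ω₀/(2π) = 1106 Hz.
Step 4 — Series Q: Q = ω₀L/R = 6950·0.036/330 = 0.7582.
Step 5 — 3dB bandwidth: Δω = ω₀/Q = 9167 rad/s; BW = Δω/(2π) = 1459 Hz.

(a) f₀ = 1106 Hz  (b) Q = 0.7582  (c) BW = 1459 Hz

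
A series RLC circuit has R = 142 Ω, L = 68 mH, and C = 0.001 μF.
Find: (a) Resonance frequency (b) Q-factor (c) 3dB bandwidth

Step 1 — Resonance: ω₀ = 1/√(LC) = 1/√(0.068·1e-09) = 1.213e+05 rad/s.
Step 2 — f₀ = ω₀/(2π) = 1.93e+04 Hz.
Step 3 — Series Q: Q = ω₀L/R = 1.213e+05·0.068/142 = 58.07.
Step 4 — Bandwidth: Δω = ω₀/Q = 2088 rad/s; BW = Δω/(2π) = 332.4 Hz.

(a) f₀ = 1.93e+04 Hz  (b) Q = 58.07  (c) BW = 332.4 Hz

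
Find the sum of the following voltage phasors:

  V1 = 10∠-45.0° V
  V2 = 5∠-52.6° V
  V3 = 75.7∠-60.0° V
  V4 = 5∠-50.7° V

Step 1 — Convert each phasor to rectangular form:
  V1 = 10·(cos(-45.0°) + j·sin(-45.0°)) = 7.071 - j7.071 V
  V2 = 5·(cos(-52.6°) + j·sin(-52.6°)) = 3.037 - j3.972 V
  V3 = 75.7·(cos(-60.0°) + j·sin(-60.0°)) = 37.85 - j65.56 V
  V4 = 5·(cos(-50.7°) + j·sin(-50.7°)) = 3.167 - j3.869 V
Step 2 — Sum components: V_total = 51.12 - j80.47 V.
Step 3 — Convert to polar: |V_total| = 95.34 V, ∠V_total = -57.6°.

V_total = 95.34∠-57.6° V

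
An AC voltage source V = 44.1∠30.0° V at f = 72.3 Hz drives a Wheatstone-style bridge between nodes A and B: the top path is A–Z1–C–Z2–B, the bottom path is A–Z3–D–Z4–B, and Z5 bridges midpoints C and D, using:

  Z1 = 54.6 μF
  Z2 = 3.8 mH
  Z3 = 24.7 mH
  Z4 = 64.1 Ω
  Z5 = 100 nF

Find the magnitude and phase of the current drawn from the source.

Step 1 — Angular frequency: ω = 2π·f = 2π·72.3 = 454.3 rad/s.
Step 2 — Component impedances:
  Z1: Z = 1/(jωC) = -j/(ω·C) = 0 - j40.32 Ω
  Z2: Z = jωL = j·454.3·0.0038 = 0 + j1.726 Ω
  Z3: Z = jωL = j·454.3·0.0247 = 0 + j11.22 Ω
  Z4: Z = R = 64.1 Ω
  Z5: Z = 1/(jωC) = -j/(ω·C) = 0 - j2.201e+04 Ω
Step 3 — Bridge requires nodal analysis (the Z5 bridge couples midpoints C and D, so the two paths cannot be reduced to a simple series/parallel combination). Setting node B to ground and injecting 1 A at node A, the 3-node admittance system at A, C, D solves to V_A = Z_AB = 19.6 - j30.16 Ω = 35.97∠-57.0° Ω.
Step 4 — Source phasor: V = 44.1∠30.0° V = 38.19 + j22.05 V.
Step 5 — Ohm's law: I = V / Z_total = (38.19 + j22.05) / (19.6 - j30.16) = 0.06474 + j1.224 A.
Step 6 — Convert to polar: |I| = 1.226 A, ∠I = 87.0°.

I = 1.226∠87.0° A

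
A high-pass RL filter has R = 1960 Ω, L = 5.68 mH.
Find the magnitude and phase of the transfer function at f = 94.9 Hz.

Step 1 — Angular frequency: ω = 2π·94.9 = 596.3 rad/s.
Step 2 — Transfer function: H(jω) = jωL/(R + jωL).
Step 3 — Numerator jωL = j·3.387; denominator R + jωL = 1960 + j3.387.
Step 4 — H = 2.986e-06 + j0.001728.
Step 5 — Magnitude: |H| = 0.001728 (-55.2 dB); phase: φ = 89.9°.

|H| = 0.001728 (-55.2 dB), φ = 89.9°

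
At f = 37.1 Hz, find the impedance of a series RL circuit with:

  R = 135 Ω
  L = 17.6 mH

Step 1 — Angular frequency: ω = 2π·f = 2π·37.1 = 233.1 rad/s.
Step 2 — Component impedances:
  R: Z = R = 135 Ω
  L: Z = jωL = j·233.1·0.0176 = 0 + j4.103 Ω
Step 3 — Series combination: Z_total = R + L = 135 + j4.103 Ω = 135.1∠1.7° Ω.

Z = 135 + j4.103 Ω = 135.1∠1.7° Ω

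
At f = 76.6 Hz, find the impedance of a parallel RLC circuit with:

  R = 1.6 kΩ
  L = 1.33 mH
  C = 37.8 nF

Step 1 — Angular frequency: ω = 2π·f = 2π·76.6 = 481.3 rad/s.
Step 2 — Component impedances:
  R: Z = R = 1600 Ω
  L: Z = jωL = j·481.3·0.00133 = 0 + j0.6401 Ω
  C: Z = 1/(jωC) = -j/(ω·C) = 0 - j5.497e+04 Ω
Step 3 — Parallel combination: 1/Z_total = 1/R + 1/L + 1/C; Z_total = 0.0002561 + j0.6401 Ω = 0.6401∠90.0° Ω.

Z = 0.0002561 + j0.6401 Ω = 0.6401∠90.0° Ω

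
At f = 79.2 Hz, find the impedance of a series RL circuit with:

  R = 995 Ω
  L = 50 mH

Step 1 — Angular frequency: ω = 2π·f = 2π·79.2 = 497.6 rad/s.
Step 2 — Component impedances:
  R: Z = R = 995 Ω
  L: Z = jωL = j·497.6·0.05 = 0 + j24.88 Ω
Step 3 — Series combination: Z_total = R + L = 995 + j24.88 Ω = 995.3∠1.4° Ω.

Z = 995 + j24.88 Ω = 995.3∠1.4° Ω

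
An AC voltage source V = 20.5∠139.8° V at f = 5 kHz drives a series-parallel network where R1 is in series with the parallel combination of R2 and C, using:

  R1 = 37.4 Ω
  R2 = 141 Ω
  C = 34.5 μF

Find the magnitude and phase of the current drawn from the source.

Step 1 — Angular frequency: ω = 2π·f = 2π·5000 = 3.142e+04 rad/s.
Step 2 — Component impedances:
  R1: Z = R = 37.4 Ω
  R2: Z = R = 141 Ω
  C: Z = 1/(jωC) = -j/(ω·C) = 0 - j0.9226 Ω
Step 3 — Parallel branch: R2 || C = 1/(1/R2 + 1/C) = 0.006037 - j0.9226 Ω.
Step 4 — Series with R1: Z_total = R1 + (R2 || C) = 37.41 - j0.9226 Ω = 37.42∠-1.4° Ω.
Step 5 — Source phasor: V = 20.5∠139.8° V = -15.66 + j13.23 V.
Step 6 — Ohm's law: I = V / Z_total = (-15.66 + j13.23) / (37.41 - j0.9226) = -0.4271 + j0.3432 A.
Step 7 — Convert to polar: |I| = 0.5479 A, ∠I = 141.2°.

I = 0.5479∠141.2° A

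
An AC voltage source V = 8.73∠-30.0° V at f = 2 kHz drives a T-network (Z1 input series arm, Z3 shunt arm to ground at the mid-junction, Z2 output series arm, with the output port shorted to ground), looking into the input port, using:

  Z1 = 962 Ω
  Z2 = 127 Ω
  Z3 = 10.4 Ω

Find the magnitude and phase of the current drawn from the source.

Step 1 — Angular frequency: ω = 2π·f = 2π·2000 = 1.257e+04 rad/s.
Step 2 — Component impedances:
  Z1: Z = R = 962 Ω
  Z2: Z = R = 127 Ω
  Z3: Z = R = 10.4 Ω
Step 3 — With the output port shorted to ground, the output series arm Z2 runs from the junction to ground; the shunt arm Z3 also runs from the junction to ground. They appear in parallel: Z3 || Z2 = 9.613 Ω.
Step 4 — Series with input arm Z1: Z_in = Z1 + (Z3 || Z2) = 971.6 Ω = 971.6∠0.0° Ω.
Step 5 — Source phasor: V = 8.73∠-30.0° V = 7.56 - j4.365 V.
Step 6 — Ohm's law: I = V / Z_total = (7.56 - j4.365) / (971.6) = 0.007781 - j0.004493 A.
Step 7 — Convert to polar: |I| = 0.008985 A, ∠I = -30.0°.

I = 0.008985∠-30.0° A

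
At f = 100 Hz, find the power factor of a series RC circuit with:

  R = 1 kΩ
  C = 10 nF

Step 1 — Angular frequency: ω = 2π·f = 2π·100 = 628.3 rad/s.
Step 2 — Component impedances:
  R: Z = R = 1000 Ω
  C: Z = 1/(jωC) = -j/(ω·C) = 0 - j1.592e+05 Ω
Step 3 — Series combination: Z_total = R + C = 1000 - j1.592e+05 Ω = 1.592e+05∠-89.6° Ω.
Step 4 — Power factor: PF = cos(φ) = Re(Z)/|Z| = 1000/1.5916e+05 = 0.006283.
Step 5 — Type: Im(Z) = -1.592e+05 ⇒ leading (phase φ = -89.6°).

PF = 0.006283 (leading, φ = -89.6°)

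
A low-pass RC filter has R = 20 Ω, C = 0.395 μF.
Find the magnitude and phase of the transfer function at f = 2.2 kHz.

Step 1 — Angular frequency: ω = 2π·2200 = 1.382e+04 rad/s.
Step 2 — Transfer function: H(jω) = 1/(1 + jωRC).
Step 3 — Denominator: 1 + jωRC = 1 + j·1.382e+04·20·3.95e-07 = 1 + j0.1092.
Step 4 — H = 0.9882 - j0.1079.
Step 5 — Magnitude: |H| = 0.9941 (-0.1 dB); phase: φ = -6.2°.

|H| = 0.9941 (-0.1 dB), φ = -6.2°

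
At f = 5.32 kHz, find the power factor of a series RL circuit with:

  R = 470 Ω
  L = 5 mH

Step 1 — Angular frequency: ω = 2π·f = 2π·5320 = 3.343e+04 rad/s.
Step 2 — Component impedances:
  R: Z = R = 470 Ω
  L: Z = jωL = j·3.343e+04·0.005 = 0 + j167.1 Ω
Step 3 — Series combination: Z_total = R + L = 470 + j167.1 Ω = 498.8∠19.6° Ω.
Step 4 — Power factor: PF = cos(φ) = Re(Z)/|Z| = 470/498.83 = 0.9422.
Step 5 — Type: Im(Z) = 167.1 ⇒ lagging (phase φ = 19.6°).

PF = 0.9422 (lagging, φ = 19.6°)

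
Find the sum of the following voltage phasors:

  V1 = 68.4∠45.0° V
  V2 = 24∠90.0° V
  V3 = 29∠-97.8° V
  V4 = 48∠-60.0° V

Step 1 — Convert each phasor to rectangular form:
  V1 = 68.4·(cos(45.0°) + j·sin(45.0°)) = 48.37 + j48.37 V
  V2 = 24·(cos(90.0°) + j·sin(90.0°)) = 0 + j24 V
  V3 = 29·(cos(-97.8°) + j·sin(-97.8°)) = -3.936 - j28.73 V
  V4 = 48·(cos(-60.0°) + j·sin(-60.0°)) = 24 - j41.57 V
Step 2 — Sum components: V_total = 68.43 + j2.065 V.
Step 3 — Convert to polar: |V_total| = 68.46 V, ∠V_total = 1.7°.

V_total = 68.46∠1.7° V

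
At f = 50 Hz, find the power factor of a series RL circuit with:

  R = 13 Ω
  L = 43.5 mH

Step 1 — Angular frequency: ω = 2π·f = 2π·50 = 314.2 rad/s.
Step 2 — Component impedances:
  R: Z = R = 13 Ω
  L: Z = jωL = j·314.2·0.0435 = 0 + j13.67 Ω
Step 3 — Series combination: Z_total = R + L = 13 + j13.67 Ω = 18.86∠46.4° Ω.
Step 4 — Power factor: PF = cos(φ) = Re(Z)/|Z| = 13/18.862 = 0.6892.
Step 5 — Type: Im(Z) = 13.67 ⇒ lagging (phase φ = 46.4°).

PF = 0.6892 (lagging, φ = 46.4°)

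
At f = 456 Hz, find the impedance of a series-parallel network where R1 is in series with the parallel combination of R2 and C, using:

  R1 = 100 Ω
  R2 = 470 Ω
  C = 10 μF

Step 1 — Angular frequency: ω = 2π·f = 2π·456 = 2865 rad/s.
Step 2 — Component impedances:
  R1: Z = R = 100 Ω
  R2: Z = R = 470 Ω
  C: Z = 1/(jωC) = -j/(ω·C) = 0 - j34.9 Ω
Step 3 — Parallel branch: R2 || C = 1/(1/R2 + 1/C) = 2.578 - j34.71 Ω.
Step 4 — Series with R1: Z_total = R1 + (R2 || C) = 102.6 - j34.71 Ω = 108.3∠-18.7° Ω.

Z = 102.6 - j34.71 Ω = 108.3∠-18.7° Ω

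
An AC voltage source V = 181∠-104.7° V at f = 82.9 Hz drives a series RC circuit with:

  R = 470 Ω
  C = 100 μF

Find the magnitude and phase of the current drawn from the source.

Step 1 — Angular frequency: ω = 2π·f = 2π·82.9 = 520.9 rad/s.
Step 2 — Component impedances:
  R: Z = R = 470 Ω
  C: Z = 1/(jωC) = -j/(ω·C) = 0 - j19.2 Ω
Step 3 — Series combination: Z_total = R + C = 470 - j19.2 Ω = 470.4∠-2.3° Ω.
Step 4 — Source phasor: V = 181∠-104.7° V = -45.93 - j175.1 V.
Step 5 — Ohm's law: I = V / Z_total = (-45.93 - j175.1) / (470 - j19.2) = -0.08237 - j0.3759 A.
Step 6 — Convert to polar: |I| = 0.3848 A, ∠I = -102.4°.

I = 0.3848∠-102.4° A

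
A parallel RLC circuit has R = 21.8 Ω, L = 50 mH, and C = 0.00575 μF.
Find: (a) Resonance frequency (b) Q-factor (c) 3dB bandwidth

Step 1 — Resonance: ω₀ = 1/√(LC) = 1/√(0.05·5.75e-09) = 5.898e+04 rad/s.
Step 2 — f₀ = ω₀/(2π) = 9386 Hz.
Step 3 — Parallel Q: Q = R/(ω₀L) = 21.8/(5.898e+04·0.05) = 0.007393.
Step 4 — Bandwidth: Δω = ω₀/Q = 7.978e+06 rad/s; BW = Δω/(2π) = 1.27e+06 Hz.

(a) f₀ = 9386 Hz  (b) Q = 0.007393  (c) BW = 1.27e+06 Hz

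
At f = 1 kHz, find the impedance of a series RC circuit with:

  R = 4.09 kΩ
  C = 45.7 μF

Step 1 — Angular frequency: ω = 2π·f = 2π·1000 = 6283 rad/s.
Step 2 — Component impedances:
  R: Z = R = 4090 Ω
  C: Z = 1/(jωC) = -j/(ω·C) = 0 - j3.483 Ω
Step 3 — Series combination: Z_total = R + C = 4090 - j3.483 Ω = 4090∠-0.0° Ω.

Z = 4090 - j3.483 Ω = 4090∠-0.0° Ω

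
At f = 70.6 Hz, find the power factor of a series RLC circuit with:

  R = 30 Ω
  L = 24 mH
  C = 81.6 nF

Step 1 — Angular frequency: ω = 2π·f = 2π·70.6 = 443.6 rad/s.
Step 2 — Component impedances:
  R: Z = R = 30 Ω
  L: Z = jωL = j·443.6·0.024 = 0 + j10.65 Ω
  C: Z = 1/(jωC) = -j/(ω·C) = 0 - j2.763e+04 Ω
Step 3 — Series combination: Z_total = R + L + C = 30 - j2.762e+04 Ω = 2.762e+04∠-89.9° Ω.
Step 4 — Power factor: PF = cos(φ) = Re(Z)/|Z| = 30/2.762e+04 = 0.001086.
Step 5 — Type: Im(Z) = -2.762e+04 ⇒ leading (phase φ = -89.9°).

PF = 0.001086 (leading, φ = -89.9°)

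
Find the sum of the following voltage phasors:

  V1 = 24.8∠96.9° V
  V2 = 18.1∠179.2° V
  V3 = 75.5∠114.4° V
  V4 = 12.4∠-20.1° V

Step 1 — Convert each phasor to rectangular form:
  V1 = 24.8·(cos(96.9°) + j·sin(96.9°)) = -2.979 + j24.62 V
  V2 = 18.1·(cos(179.2°) + j·sin(179.2°)) = -18.1 + j0.2527 V
  V3 = 75.5·(cos(114.4°) + j·sin(114.4°)) = -31.19 + j68.76 V
  V4 = 12.4·(cos(-20.1°) + j·sin(-20.1°)) = 11.64 - j4.261 V
Step 2 — Sum components: V_total = -40.62 + j89.37 V.
Step 3 — Convert to polar: |V_total| = 98.17 V, ∠V_total = 114.4°.

V_total = 98.17∠114.4° V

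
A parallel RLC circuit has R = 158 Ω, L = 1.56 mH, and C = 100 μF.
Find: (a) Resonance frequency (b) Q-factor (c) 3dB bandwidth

Step 1 — Resonance: ω₀ = 1/√(LC) = 1/√(0.00156·0.0001) = 2532 rad/s.
Step 2 — f₀ = ω₀/(2π) = 403 Hz.
Step 3 — Parallel Q: Q = R/(ω₀L) = 158/(2532·0.00156) = 40.
Step 4 — Bandwidth: Δω = ω₀/Q = 63.29 rad/s; BW = Δω/(2π) = 10.07 Hz.

(a) f₀ = 403 Hz  (b) Q = 40  (c) BW = 10.07 Hz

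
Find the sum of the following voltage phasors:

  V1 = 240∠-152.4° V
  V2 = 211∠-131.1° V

Step 1 — Convert each phasor to rectangular form:
  V1 = 240·(cos(-152.4°) + j·sin(-152.4°)) = -212.7 - j111.2 V
  V2 = 211·(cos(-131.1°) + j·sin(-131.1°)) = -138.7 - j159 V
Step 2 — Sum components: V_total = -351.4 - j270.2 V.
Step 3 — Convert to polar: |V_total| = 443.3 V, ∠V_total = -142.4°.

V_total = 443.3∠-142.4° V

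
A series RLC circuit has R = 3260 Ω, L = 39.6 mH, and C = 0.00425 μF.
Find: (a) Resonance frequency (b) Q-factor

Step 1 — Resonance condition Im(Z)=0 gives ω₀ = 1/√(LC).
Step 2 — ω₀ = 1/√(0.0396·4.25e-09) = 7.708e+04 rad/s.
Step 3 — f₀ = ω₀/(2π) = 1.227e+04 Hz.
Step 4 — Series Q: Q = ω₀L/R = 7.708e+04·0.0396/3260 = 0.9363.

(a) f₀ = 1.227e+04 Hz  (b) Q = 0.9363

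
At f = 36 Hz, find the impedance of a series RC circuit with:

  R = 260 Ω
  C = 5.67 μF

Step 1 — Angular frequency: ω = 2π·f = 2π·36 = 226.2 rad/s.
Step 2 — Component impedances:
  R: Z = R = 260 Ω
  C: Z = 1/(jωC) = -j/(ω·C) = 0 - j779.7 Ω
Step 3 — Series combination: Z_total = R + C = 260 - j779.7 Ω = 821.9∠-71.6° Ω.

Z = 260 - j779.7 Ω = 821.9∠-71.6° Ω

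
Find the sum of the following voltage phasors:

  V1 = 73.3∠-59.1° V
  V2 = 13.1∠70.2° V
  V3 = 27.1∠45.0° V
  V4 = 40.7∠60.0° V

Step 1 — Convert each phasor to rectangular form:
  V1 = 73.3·(cos(-59.1°) + j·sin(-59.1°)) = 37.64 - j62.9 V
  V2 = 13.1·(cos(70.2°) + j·sin(70.2°)) = 4.437 + j12.33 V
  V3 = 27.1·(cos(45.0°) + j·sin(45.0°)) = 19.16 + j19.16 V
  V4 = 40.7·(cos(60.0°) + j·sin(60.0°)) = 20.35 + j35.25 V
Step 2 — Sum components: V_total = 81.59 + j3.839 V.
Step 3 — Convert to polar: |V_total| = 81.68 V, ∠V_total = 2.7°.

V_total = 81.68∠2.7° V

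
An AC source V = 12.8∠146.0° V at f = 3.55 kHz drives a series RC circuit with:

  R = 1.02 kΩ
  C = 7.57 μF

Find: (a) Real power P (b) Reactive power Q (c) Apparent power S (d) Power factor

Step 1 — Angular frequency: ω = 2π·f = 2π·3550 = 2.231e+04 rad/s.
Step 2 — Component impedances:
  R: Z = R = 1020 Ω
  C: Z = 1/(jωC) = -j/(ω·C) = 0 - j5.922 Ω
Step 3 — Series combination: Z_total = R + C = 1020 - j5.922 Ω = 1020∠-0.3° Ω.
Step 4 — Source phasor: V = 12.8∠146.0° V = -10.61 + j7.158 V.
Step 5 — Current: I = V / Z = -0.01044 + j0.006957 A = 0.01255∠146.3° A.
Step 6 — Complex power: S = V·I* = 0.1606 - j0.0009326 VA.
Step 7 — Real power: P = Re(S) = 0.1606 W.
Step 8 — Reactive power: Q = Im(S) = -0.0009326 VAR.
Step 9 — Apparent power: |S| = 0.1606 VA.
Step 10 — Power factor: PF = P/|S| = 1 (leading).

(a) P = 0.1606 W  (b) Q = -0.0009326 VAR  (c) S = 0.1606 VA  (d) PF = 1 (leading)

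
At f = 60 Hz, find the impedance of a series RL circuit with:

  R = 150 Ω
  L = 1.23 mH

Step 1 — Angular frequency: ω = 2π·f = 2π·60 = 377 rad/s.
Step 2 — Component impedances:
  R: Z = R = 150 Ω
  L: Z = jωL = j·377·0.00123 = 0 + j0.4637 Ω
Step 3 — Series combination: Z_total = R + L = 150 + j0.4637 Ω = 150∠0.2° Ω.

Z = 150 + j0.4637 Ω = 150∠0.2° Ω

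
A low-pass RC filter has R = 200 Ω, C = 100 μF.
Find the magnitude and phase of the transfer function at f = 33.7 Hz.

Step 1 — Angular frequency: ω = 2π·33.7 = 211.7 rad/s.
Step 2 — Transfer function: H(jω) = 1/(1 + jωRC).
Step 3 — Denominator: 1 + jωRC = 1 + j·211.7·200·0.0001 = 1 + j4.235.
Step 4 — H = 0.05281 - j0.2237.
Step 5 — Magnitude: |H| = 0.2298 (-12.8 dB); phase: φ = -76.7°.

|H| = 0.2298 (-12.8 dB), φ = -76.7°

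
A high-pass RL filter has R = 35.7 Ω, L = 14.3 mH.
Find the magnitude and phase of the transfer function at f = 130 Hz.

Step 1 — Angular frequency: ω = 2π·130 = 816.8 rad/s.
Step 2 — Transfer function: H(jω) = jωL/(R + jωL).
Step 3 — Numerator jωL = j·11.68; denominator R + jωL = 35.7 + j11.68.
Step 4 — H = 0.0967 + j0.2955.
Step 5 — Magnitude: |H| = 0.311 (-10.1 dB); phase: φ = 71.9°.

|H| = 0.311 (-10.1 dB), φ = 71.9°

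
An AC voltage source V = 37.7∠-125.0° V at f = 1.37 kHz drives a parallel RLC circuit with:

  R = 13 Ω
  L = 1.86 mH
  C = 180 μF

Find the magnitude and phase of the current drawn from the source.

Step 1 — Angular frequency: ω = 2π·f = 2π·1370 = 8608 rad/s.
Step 2 — Component impedances:
  R: Z = R = 13 Ω
  L: Z = jωL = j·8608·0.00186 = 0 + j16.01 Ω
  C: Z = 1/(jωC) = -j/(ω·C) = 0 - j0.6454 Ω
Step 3 — Parallel combination: 1/Z_total = 1/R + 1/L + 1/C; Z_total = 0.0347 - j0.6707 Ω = 0.6716∠-87.0° Ω.
Step 4 — Source phasor: V = 37.7∠-125.0° V = -21.62 - j30.88 V.
Step 5 — Ohm's law: I = V / Z_total = (-21.62 - j30.88) / (0.0347 - j0.6707) = 44.26 - j34.53 A.
Step 6 — Convert to polar: |I| = 56.13 A, ∠I = -38.0°.

I = 56.13∠-38.0° A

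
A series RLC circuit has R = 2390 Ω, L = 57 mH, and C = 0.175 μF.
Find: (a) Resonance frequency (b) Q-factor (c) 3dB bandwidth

Step 1 — Resonance condition Im(Z)=0 gives ω₀ = 1/√(LC).
Step 2 — ω₀ = 1/√(0.057·1.75e-07) = 1.001e+04 rad/s.
Step 3 — f₀ = ω₀/(2π) = 1594 Hz.
Step 4 — Series Q: Q = ω₀L/R = 1.001e+04·0.057/2390 = 0.2388.
Step 5 — 3dB bandwidth: Δω = ω₀/Q = 4.193e+04 rad/s; BW = Δω/(2π) = 6673 Hz.

(a) f₀ = 1594 Hz  (b) Q = 0.2388  (c) BW = 6673 Hz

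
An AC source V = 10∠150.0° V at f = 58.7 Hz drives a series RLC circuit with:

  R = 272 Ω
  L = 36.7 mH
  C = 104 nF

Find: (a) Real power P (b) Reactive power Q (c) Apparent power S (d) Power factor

Step 1 — Angular frequency: ω = 2π·f = 2π·58.7 = 368.8 rad/s.
Step 2 — Component impedances:
  R: Z = R = 272 Ω
  L: Z = jωL = j·368.8·0.0367 = 0 + j13.54 Ω
  C: Z = 1/(jωC) = -j/(ω·C) = 0 - j2.607e+04 Ω
Step 3 — Series combination: Z_total = R + L + C = 272 - j2.606e+04 Ω = 2.606e+04∠-89.4° Ω.
Step 4 — Source phasor: V = 10∠150.0° V = -8.66 + j5 V.
Step 5 — Current: I = V / Z = -0.0001953 - j0.0003303 A = 0.0003838∠-120.6° A.
Step 6 — Complex power: S = V·I* = 4.006e-05 - j0.003837 VA.
Step 7 — Real power: P = Re(S) = 4.006e-05 W.
Step 8 — Reactive power: Q = Im(S) = -0.003837 VAR.
Step 9 — Apparent power: |S| = 0.003838 VA.
Step 10 — Power factor: PF = P/|S| = 0.01044 (leading).

(a) P = 4.006e-05 W  (b) Q = -0.003837 VAR  (c) S = 0.003838 VA  (d) PF = 0.01044 (leading)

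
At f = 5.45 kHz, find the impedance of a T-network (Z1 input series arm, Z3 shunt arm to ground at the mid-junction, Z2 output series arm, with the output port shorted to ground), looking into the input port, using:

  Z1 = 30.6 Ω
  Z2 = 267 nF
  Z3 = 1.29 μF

Step 1 — Angular frequency: ω = 2π·f = 2π·5450 = 3.424e+04 rad/s.
Step 2 — Component impedances:
  Z1: Z = R = 30.6 Ω
  Z2: Z = 1/(jωC) = -j/(ω·C) = 0 - j109.4 Ω
  Z3: Z = 1/(jωC) = -j/(ω·C) = 0 - j22.64 Ω
Step 3 — With the output port shorted to ground, the output series arm Z2 runs from the junction to ground; the shunt arm Z3 also runs from the junction to ground. They appear in parallel: Z3 || Z2 = 0 - j18.76 Ω.
Step 4 — Series with input arm Z1: Z_in = Z1 + (Z3 || Z2) = 30.6 - j18.76 Ω = 35.89∠-31.5° Ω.

Z = 30.6 - j18.76 Ω = 35.89∠-31.5° Ω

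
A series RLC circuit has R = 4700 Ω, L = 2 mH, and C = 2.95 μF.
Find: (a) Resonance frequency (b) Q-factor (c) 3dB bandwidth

Step 1 — Resonance condition Im(Z)=0 gives ω₀ = 1/√(LC).
Step 2 — ω₀ = 1/√(0.002·2.95e-06) = 1.302e+04 rad/s.
Step 3 — f₀ = ω₀/(2π) = 2072 Hz.
Step 4 — Series Q: Q = ω₀L/R = 1.302e+04·0.002/4700 = 0.00554.
Step 5 — 3dB bandwidth: Δω = ω₀/Q = 2.35e+06 rad/s; BW = Δω/(2π) = 3.74e+05 Hz.

(a) f₀ = 2072 Hz  (b) Q = 0.00554  (c) BW = 3.74e+05 Hz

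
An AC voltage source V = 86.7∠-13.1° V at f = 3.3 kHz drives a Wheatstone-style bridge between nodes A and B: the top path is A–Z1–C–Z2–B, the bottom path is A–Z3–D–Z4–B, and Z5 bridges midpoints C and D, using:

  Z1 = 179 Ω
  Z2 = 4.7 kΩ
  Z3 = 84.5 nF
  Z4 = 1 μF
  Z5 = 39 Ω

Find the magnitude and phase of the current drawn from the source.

Step 1 — Angular frequency: ω = 2π·f = 2π·3300 = 2.073e+04 rad/s.
Step 2 — Component impedances:
  Z1: Z = R = 179 Ω
  Z2: Z = R = 4700 Ω
  Z3: Z = 1/(jωC) = -j/(ω·C) = 0 - j570.8 Ω
  Z4: Z = 1/(jωC) = -j/(ω·C) = 0 - j48.23 Ω
  Z5: Z = R = 39 Ω
Step 3 — Bridge requires nodal analysis (the Z5 bridge couples midpoints C and D, so the two paths cannot be reduced to a simple series/parallel combination). Setting node B to ground and injecting 1 A at node A, the 3-node admittance system at A, C, D solves to V_A = Z_AB = 190.8 - j120 Ω = 225.4∠-32.2° Ω.
Step 4 — Source phasor: V = 86.7∠-13.1° V = 84.44 - j19.65 V.
Step 5 — Ohm's law: I = V / Z_total = (84.44 - j19.65) / (190.8 - j120) = 0.3636 + j0.1257 A.
Step 6 — Convert to polar: |I| = 0.3847 A, ∠I = 19.1°.

I = 0.3847∠19.1° A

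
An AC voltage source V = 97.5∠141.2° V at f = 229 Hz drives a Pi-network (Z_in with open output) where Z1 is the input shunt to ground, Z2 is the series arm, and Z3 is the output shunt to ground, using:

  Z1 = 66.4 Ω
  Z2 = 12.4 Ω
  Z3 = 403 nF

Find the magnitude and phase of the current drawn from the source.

Step 1 — Angular frequency: ω = 2π·f = 2π·229 = 1439 rad/s.
Step 2 — Component impedances:
  Z1: Z = R = 66.4 Ω
  Z2: Z = R = 12.4 Ω
  Z3: Z = 1/(jωC) = -j/(ω·C) = 0 - j1725 Ω
Step 3 — With open output, the series arm Z2 and the output shunt Z3 appear in series to ground: Z2 + Z3 = 12.4 - j1725 Ω.
Step 4 — Parallel with input shunt Z1: Z_in = Z1 || (Z2 + Z3) = 66.28 - j2.551 Ω = 66.33∠-2.2° Ω.
Step 5 — Source phasor: V = 97.5∠141.2° V = -75.99 + j61.09 V.
Step 6 — Ohm's law: I = V / Z_total = (-75.99 + j61.09) / (66.28 - j2.551) = -1.18 + j0.8763 A.
Step 7 — Convert to polar: |I| = 1.47 A, ∠I = 143.4°.

I = 1.47∠143.4° A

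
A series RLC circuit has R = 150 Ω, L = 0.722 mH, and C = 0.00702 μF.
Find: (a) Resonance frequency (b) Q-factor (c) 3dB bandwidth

Step 1 — Resonance: ω₀ = 1/√(LC) = 1/√(0.000722·7.02e-09) = 4.442e+05 rad/s.
Step 2 — f₀ = ω₀/(2π) = 7.069e+04 Hz.
Step 3 — Series Q: Q = ω₀L/R = 4.442e+05·0.000722/150 = 2.138.
Step 4 — Bandwidth: Δω = ω₀/Q = 2.078e+05 rad/s; BW = Δω/(2π) = 3.307e+04 Hz.

(a) f₀ = 7.069e+04 Hz  (b) Q = 2.138  (c) BW = 3.307e+04 Hz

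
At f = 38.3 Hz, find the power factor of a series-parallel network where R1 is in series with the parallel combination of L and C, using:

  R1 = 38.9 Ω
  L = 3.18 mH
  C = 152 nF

Step 1 — Angular frequency: ω = 2π·f = 2π·38.3 = 240.6 rad/s.
Step 2 — Component impedances:
  R1: Z = R = 38.9 Ω
  L: Z = jωL = j·240.6·0.00318 = 0 + j0.7653 Ω
  C: Z = 1/(jωC) = -j/(ω·C) = 0 - j2.734e+04 Ω
Step 3 — Parallel branch: L || C = 1/(1/L + 1/C) = 0 + j0.7653 Ω.
Step 4 — Series with R1: Z_total = R1 + (L || C) = 38.9 + j0.7653 Ω = 38.91∠1.1° Ω.
Step 5 — Power factor: PF = cos(φ) = Re(Z)/|Z| = 38.9/38.908 = 0.9998.
Step 6 — Type: Im(Z) = 0.7653 ⇒ lagging (phase φ = 1.1°).

PF = 0.9998 (lagging, φ = 1.1°)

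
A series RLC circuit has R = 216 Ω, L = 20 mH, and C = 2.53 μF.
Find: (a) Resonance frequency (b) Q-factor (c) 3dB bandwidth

Step 1 — Resonance condition Im(Z)=0 gives ω₀ = 1/√(LC).
Step 2 — ω₀ = 1/√(0.02·2.53e-06) = 4446 rad/s.
Step 3 — f₀ = ω₀/(2π) = 707.5 Hz.
Step 4 — Series Q: Q = ω₀L/R = 4446·0.02/216 = 0.4116.
Step 5 — 3dB bandwidth: Δω = ω₀/Q = 1.08e+04 rad/s; BW = Δω/(2π) = 1719 Hz.

(a) f₀ = 707.5 Hz  (b) Q = 0.4116  (c) BW = 1719 Hz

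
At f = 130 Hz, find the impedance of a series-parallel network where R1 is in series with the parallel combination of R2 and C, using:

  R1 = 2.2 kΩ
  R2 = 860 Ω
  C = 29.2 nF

Step 1 — Angular frequency: ω = 2π·f = 2π·130 = 816.8 rad/s.
Step 2 — Component impedances:
  R1: Z = R = 2200 Ω
  R2: Z = R = 860 Ω
  C: Z = 1/(jωC) = -j/(ω·C) = 0 - j4.193e+04 Ω
Step 3 — Parallel branch: R2 || C = 1/(1/R2 + 1/C) = 859.6 - j17.63 Ω.
Step 4 — Series with R1: Z_total = R1 + (R2 || C) = 3060 - j17.63 Ω = 3060∠-0.3° Ω.

Z = 3060 - j17.63 Ω = 3060∠-0.3° Ω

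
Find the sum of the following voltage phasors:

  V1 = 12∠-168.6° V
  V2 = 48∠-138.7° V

Step 1 — Convert each phasor to rectangular form:
  V1 = 12·(cos(-168.6°) + j·sin(-168.6°)) = -11.76 - j2.372 V
  V2 = 48·(cos(-138.7°) + j·sin(-138.7°)) = -36.06 - j31.68 V
Step 2 — Sum components: V_total = -47.82 - j34.05 V.
Step 3 — Convert to polar: |V_total| = 58.71 V, ∠V_total = -144.5°.

V_total = 58.71∠-144.5° V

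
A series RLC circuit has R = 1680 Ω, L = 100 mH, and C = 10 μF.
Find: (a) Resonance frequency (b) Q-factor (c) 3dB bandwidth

Step 1 — Resonance: ω₀ = 1/√(LC) = 1/√(0.1·1e-05) = 1000 rad/s.
Step 2 — f₀ = ω₀/(2π) = 159.2 Hz.
Step 3 — Series Q: Q = ω₀L/R = 1000·0.1/1680 = 0.05952.
Step 4 — Bandwidth: Δω = ω₀/Q = 1.68e+04 rad/s; BW = Δω/(2π) = 2674 Hz.

(a) f₀ = 159.2 Hz  (b) Q = 0.05952  (c) BW = 2674 Hz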